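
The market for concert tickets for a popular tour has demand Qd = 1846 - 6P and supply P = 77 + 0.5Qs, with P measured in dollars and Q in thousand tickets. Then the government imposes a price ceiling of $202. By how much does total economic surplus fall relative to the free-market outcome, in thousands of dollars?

3072

Rearranging supply gives Qs = 2P - 154. Without the control the market clears where 1846 - 6P = 2P - 154, i.e. P* = 250 and Q* = 346.
Because the ceiling (202) lies below the market-clearing price, it is binding.
At P = 202: Qd = 1846 - 6·202 = 634 and Qs = 2·202 - 154 = 250.
Quantity traded falls to 250. At Q = 250 the demand price is (1846 - 250)/6 = 266 and the supply price is (154 + 250)/2 = 202.
Deadweight loss = ½ · (266 - 202) · (346 - 250) = ½ · 64 · 96 = 3072.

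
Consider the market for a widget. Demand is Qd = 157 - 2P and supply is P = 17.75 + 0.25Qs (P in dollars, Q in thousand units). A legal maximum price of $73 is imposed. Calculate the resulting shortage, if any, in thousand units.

0

Rearranging supply gives Qs = 4P - 71. Equilibrium: 157 - 2P = 4P - 71, so 228 = 6P and P* = 38, Q* = 81.
The ceiling of 73 is above the equilibrium price 38, so it is not binding; the market clears at P* = 38, Q* = 81.
Since the control does not bind, there is no shortage.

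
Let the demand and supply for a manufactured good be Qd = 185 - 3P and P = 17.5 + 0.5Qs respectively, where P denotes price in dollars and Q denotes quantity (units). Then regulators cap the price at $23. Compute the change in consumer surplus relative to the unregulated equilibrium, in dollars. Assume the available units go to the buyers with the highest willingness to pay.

Rearranging supply gives Qs = 2P - 35. Without the control the market clears where 185 - 3P = 2P - 35, i.e. P* = 44 and Q* = 53.
The ceiling of 23 is below the equilibrium price 44, so it binds.
At P = 23: Qd = 185 - 3·23 = 116 and Qs = 2·23 - 35 = 11.
Consumer surplus without the control is ½ · (185/3 - 44) · 53 = 2809/6.
With the ceiling, 11 units are sold at 23 (assume they go to the highest-value buyers). The demand price at Q = 11 is 58, so CS = ½ · [(185/3 - 23) + (58 - 23)] · 11 = 2431/6.
Change in consumer surplus = 2431/6 - 2809/6 = -63.

-63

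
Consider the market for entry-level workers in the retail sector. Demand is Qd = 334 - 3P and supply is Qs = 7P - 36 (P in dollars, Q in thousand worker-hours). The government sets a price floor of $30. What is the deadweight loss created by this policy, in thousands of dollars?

0

Equilibrium: 334 - 3P = 7P - 36, so 370 = 10P and P* = 37, Q* = 223.
Since 30 is below P* = 37, the floor does not bind and the free-market outcome prevails.
Since the control does not bind, no trades are prevented and deadweight loss is zero.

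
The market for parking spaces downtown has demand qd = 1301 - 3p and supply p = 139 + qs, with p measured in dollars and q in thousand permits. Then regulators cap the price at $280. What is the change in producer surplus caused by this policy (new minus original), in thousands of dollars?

-14480

Rearranging supply gives qs = p - 139. Setting quantity demanded equal to quantity supplied, 1301 - 3p = p - 139, gives p* = 360 and q* = 221.
Because the ceiling (280) lies below the market-clearing price, it is binding.
At p = 280: qd = 1301 - 3·280 = 461 and qs = 280 - 139 = 141.
Producer surplus without the control is ½ · (360 - 139) · 221 = 24420.5.
With the ceiling, producers sell 141 units at 280, so PS = ½ · (280 - 139) · 141 = 9940.5.
Change in producer surplus = 9940.5 - 24420.5 = -14480.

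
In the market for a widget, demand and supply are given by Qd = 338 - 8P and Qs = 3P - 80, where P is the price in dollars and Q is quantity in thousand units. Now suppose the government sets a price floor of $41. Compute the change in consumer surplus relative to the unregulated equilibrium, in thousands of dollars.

-66

In a free market, 338 - 8P = 3P - 80 gives the equilibrium P* = 38, Q* = 34.
The floor of 41 is above the equilibrium price 38, so it binds.
At P = 41: Qd = 338 - 8·41 = 10 and Qs = 3·41 - 80 = 43.
Consumer surplus without the control is ½ · (42.25 - 38) · 34 = 72.25.
With the floor, consumers buy 10 units at 41, so CS = ½ · (42.25 - 41) · 10 = 6.25.
Change in consumer surplus = 6.25 - 72.25 = -66.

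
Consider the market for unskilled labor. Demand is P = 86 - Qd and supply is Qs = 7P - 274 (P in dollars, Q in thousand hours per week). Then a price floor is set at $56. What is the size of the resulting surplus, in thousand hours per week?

88

Rearranging demand gives Qd = 86 - P. Equilibrium: 86 - P = 7P - 274, so 360 = 8P and P* = 45, Q* = 41.
Since 56 > 45, the floor is binding.
At P = 56: Qd = 86 - 56 = 30 and Qs = 7·56 - 274 = 118.
Surplus = Qs - Qd = 118 - 30 = 88.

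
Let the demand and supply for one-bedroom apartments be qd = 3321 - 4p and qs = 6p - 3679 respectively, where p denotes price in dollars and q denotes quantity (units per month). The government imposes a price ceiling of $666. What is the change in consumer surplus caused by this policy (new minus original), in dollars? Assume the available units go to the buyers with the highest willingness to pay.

5576

Equilibrium: 3321 - 4p = 6p - 3679, so 7000 = 10p and p* = 700, q* = 521.
The ceiling of 666 is below the equilibrium price 700, so it binds.
At p = 666: qd = 3321 - 4·666 = 657 and qs = 6·666 - 3679 = 317.
Consumer surplus without the control is ½ · (830.25 - 700) · 521 = 33930.125.
With the ceiling, 317 units are sold at 666 (assume they go to the highest-value buyers). The demand price at q = 317 is 751, so CS = ½ · [(830.25 - 666) + (751 - 666)] · 317 = 39506.125.
Change in consumer surplus = 39506.125 - 33930.125 = 5576.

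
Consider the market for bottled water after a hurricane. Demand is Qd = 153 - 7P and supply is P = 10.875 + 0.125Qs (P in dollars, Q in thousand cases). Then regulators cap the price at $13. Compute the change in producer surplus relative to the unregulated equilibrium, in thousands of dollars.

Rearranging supply gives Qs = 8P - 87. Without the control the market clears where 153 - 7P = 8P - 87, i.e. P* = 16 and Q* = 41.
Since 13 < 16, the ceiling is binding.
At P = 13: Qd = 153 - 7·13 = 62 and Qs = 8·13 - 87 = 17.
Producer surplus without the control is ½ · (16 - 10.875) · 41 = 105.0625.
With the ceiling, producers sell 17 units at 13, so PS = ½ · (13 - 10.875) · 17 = 18.0625.
Change in producer surplus = 18.0625 - 105.0625 = -87.

-87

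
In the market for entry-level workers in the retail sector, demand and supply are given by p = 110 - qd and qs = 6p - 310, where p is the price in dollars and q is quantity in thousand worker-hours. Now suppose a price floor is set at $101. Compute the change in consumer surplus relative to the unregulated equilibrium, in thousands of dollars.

-1209.5

Rearranging demand gives qd = 110 - p. In a free market, 110 - p = 6p - 310 gives the equilibrium p* = 60, q* = 50.
Because the floor (101) lies above the market-clearing price, it is binding.
At p = 101: qd = 110 - 101 = 9 and qs = 6·101 - 310 = 296.
Consumer surplus without the control is ½ · (110 - 60) · 50 = 1250.
With the floor, consumers buy 9 units at 101, so CS = ½ · (110 - 101) · 9 = 40.5.
Change in consumer surplus = 40.5 - 1250 = -1209.5.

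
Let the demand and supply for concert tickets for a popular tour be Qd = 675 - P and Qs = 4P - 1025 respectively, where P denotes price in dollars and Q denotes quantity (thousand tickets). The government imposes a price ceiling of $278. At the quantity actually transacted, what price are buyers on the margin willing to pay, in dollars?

Without the control the market clears where 675 - P = 4P - 1025, i.e. P* = 340 and Q* = 335.
Because the ceiling (278) lies below the market-clearing price, it is binding.
At P = 278: Qd = 675 - 278 = 397 and Qs = 4·278 - 1025 = 87.
Only 87 units reach the market. On the demand curve, the marginal buyer's willingness to pay at Q = 87 is (675 - 87) = 588.

588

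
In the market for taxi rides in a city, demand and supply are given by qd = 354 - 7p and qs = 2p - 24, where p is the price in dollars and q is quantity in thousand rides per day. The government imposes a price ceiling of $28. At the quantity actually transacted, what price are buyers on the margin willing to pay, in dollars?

In a free market, 354 - 7p = 2p - 24 gives the equilibrium p* = 42, q* = 60.
Because the ceiling (28) lies below the market-clearing price, it is binding.
At p = 28: qd = 354 - 7·28 = 158 and qs = 2·28 - 24 = 32.
Only 32 units reach the market. On the demand curve, the marginal buyer's willingness to pay at q = 32 is (354 - 32)/7 = 46.

46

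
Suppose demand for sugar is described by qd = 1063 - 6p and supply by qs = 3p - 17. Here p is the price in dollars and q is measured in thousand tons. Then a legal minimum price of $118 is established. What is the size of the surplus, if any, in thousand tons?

Setting quantity demanded equal to quantity supplied, 1063 - 6p = 3p - 17, gives p* = 120 and q* = 343.
The floor of 118 is below the equilibrium price 120, so it is not binding; the market clears at p* = 120, q* = 343.
Since the control does not bind, there is no surplus.

0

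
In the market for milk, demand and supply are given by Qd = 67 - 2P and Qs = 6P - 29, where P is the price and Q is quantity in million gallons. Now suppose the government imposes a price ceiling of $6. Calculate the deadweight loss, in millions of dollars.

Setting quantity demanded equal to quantity supplied, 67 - 2P = 6P - 29, gives P* = 12 and Q* = 43.
Since 6 < 12, the ceiling is binding.
At P = 6: Qd = 67 - 2·6 = 55 and Qs = 6·6 - 29 = 7.
Quantity traded falls to 7. At Q = 7 the demand price is (67 - 7)/2 = 30 and the supply price is (29 + 7)/6 = 6.
Deadweight loss = ½ · (30 - 6) · (43 - 7) = ½ · 24 · 36 = 432.

432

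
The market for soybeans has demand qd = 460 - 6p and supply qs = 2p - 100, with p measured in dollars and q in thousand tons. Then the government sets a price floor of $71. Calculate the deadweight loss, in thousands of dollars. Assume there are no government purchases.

12

In a free market, 460 - 6p = 2p - 100 gives the equilibrium p* = 70, q* = 40.
Because the floor (71) lies above the market-clearing price, it is binding.
At p = 71: qd = 460 - 6·71 = 34 and qs = 2·71 - 100 = 42.
Quantity traded falls to 34. At q = 34 the demand price is (460 - 34)/6 = 71 and the supply price is (100 + 34)/2 = 67.
Deadweight loss = ½ · (71 - 67) · (40 - 34) = ½ · 4 · 6 = 12.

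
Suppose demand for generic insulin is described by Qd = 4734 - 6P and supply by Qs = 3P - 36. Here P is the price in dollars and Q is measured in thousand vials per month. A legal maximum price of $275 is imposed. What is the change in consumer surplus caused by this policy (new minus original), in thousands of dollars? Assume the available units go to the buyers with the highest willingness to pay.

152426.25

Setting quantity demanded equal to quantity supplied, 4734 - 6P = 3P - 36, gives P* = 530 and Q* = 1554.
The ceiling of 275 is below the equilibrium price 530, so it binds.
At P = 275: Qd = 4734 - 6·275 = 3084 and Qs = 3·275 - 36 = 789.
Consumer surplus without the control is ½ · (789 - 530) · 1554 = 201243.
With the ceiling, 789 units are sold at 275 (assume they go to the highest-value buyers). The demand price at Q = 789 is 657.5, so CS = ½ · [(789 - 275) + (657.5 - 275)] · 789 = 353669.25.
Change in consumer surplus = 353669.25 - 201243 = 152426.25.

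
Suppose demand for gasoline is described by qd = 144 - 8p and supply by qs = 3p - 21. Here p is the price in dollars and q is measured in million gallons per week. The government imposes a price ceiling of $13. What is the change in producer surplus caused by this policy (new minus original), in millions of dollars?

In a free market, 144 - 8p = 3p - 21 gives the equilibrium p* = 15, q* = 24.
Because the ceiling (13) lies below the market-clearing price, it is binding.
At p = 13: qd = 144 - 8·13 = 40 and qs = 3·13 - 21 = 18.
Producer surplus without the control is ½ · (15 - 7) · 24 = 96.
With the ceiling, producers sell 18 units at 13, so PS = ½ · (13 - 7) · 18 = 54.
Change in producer surplus = 54 - 96 = -42.

-42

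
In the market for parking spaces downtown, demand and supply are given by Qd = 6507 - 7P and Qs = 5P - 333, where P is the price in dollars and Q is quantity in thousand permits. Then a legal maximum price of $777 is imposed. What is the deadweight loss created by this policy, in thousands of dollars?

Without the control the market clears where 6507 - 7P = 5P - 333, i.e. P* = 570 and Q* = 2517.
The ceiling of 777 is above the equilibrium price 570, so it is not binding; the market clears at P* = 570, Q* = 2517.
Since the control does not bind, no trades are prevented and deadweight loss is zero.

0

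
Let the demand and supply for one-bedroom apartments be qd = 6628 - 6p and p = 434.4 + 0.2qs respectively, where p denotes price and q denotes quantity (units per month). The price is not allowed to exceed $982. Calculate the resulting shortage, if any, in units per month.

Rearranging supply gives qs = 5p - 2172. Setting quantity demanded equal to quantity supplied, 6628 - 6p = 5p - 2172, gives p* = 800 and q* = 1828.
Since 982 is above p* = 800, the ceiling does not bind and the free-market outcome prevails.
Since the control does not bind, there is no shortage.

0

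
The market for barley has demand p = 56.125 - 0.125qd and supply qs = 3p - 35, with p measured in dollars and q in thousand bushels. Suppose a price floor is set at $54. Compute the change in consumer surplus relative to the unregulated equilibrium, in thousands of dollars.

Rearranging demand gives qd = 449 - 8p. Equilibrium: 449 - 8p = 3p - 35, so 484 = 11p and p* = 44, q* = 97.
Since 54 > 44, the floor is binding.
At p = 54: qd = 449 - 8·54 = 17 and qs = 3·54 - 35 = 127.
Consumer surplus without the control is ½ · (56.125 - 44) · 97 = 588.0625.
With the floor, consumers buy 17 units at 54, so CS = ½ · (56.125 - 54) · 17 = 18.0625.
Change in consumer surplus = 18.0625 - 588.0625 = -570.

-570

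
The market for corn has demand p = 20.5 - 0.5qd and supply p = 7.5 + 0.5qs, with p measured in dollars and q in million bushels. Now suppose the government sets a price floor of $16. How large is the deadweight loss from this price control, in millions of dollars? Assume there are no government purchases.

Rearranging demand gives qd = 41 - 2p; rearranging supply gives qs = 2p - 15. Setting quantity demanded equal to quantity supplied, 41 - 2p = 2p - 15, gives p* = 14 and q* = 13.
Because the floor (16) lies above the market-clearing price, it is binding.
At p = 16: qd = 41 - 2·16 = 9 and qs = 2·16 - 15 = 17.
Quantity traded falls to 9. At q = 9 the demand price is (41 - 9)/2 = 16 and the supply price is (15 + 9)/2 = 12.
Deadweight loss = ½ · (16 - 12) · (13 - 9) = ½ · 4 · 4 = 8.

8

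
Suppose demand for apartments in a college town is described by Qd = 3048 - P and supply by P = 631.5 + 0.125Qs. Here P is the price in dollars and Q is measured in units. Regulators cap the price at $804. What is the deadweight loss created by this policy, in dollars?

331776

Rearranging supply gives Qs = 8P - 5052. Without the control the market clears where 3048 - P = 8P - 5052, i.e. P* = 900 and Q* = 2148.
Since 804 < 900, the ceiling is binding.
At P = 804: Qd = 3048 - 804 = 2244 and Qs = 8·804 - 5052 = 1380.
Quantity traded falls to 1380. At Q = 1380 the demand price is 3048 - 1380 = 1668 and the supply price is (5052 + 1380)/8 = 804.
Deadweight loss = ½ · (1668 - 804) · (2148 - 1380) = ½ · 864 · 768 = 331776.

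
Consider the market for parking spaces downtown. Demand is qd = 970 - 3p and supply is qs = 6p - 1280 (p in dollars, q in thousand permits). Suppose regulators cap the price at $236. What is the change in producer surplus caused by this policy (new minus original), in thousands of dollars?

-2492

Setting quantity demanded equal to quantity supplied, 970 - 3p = 6p - 1280, gives p* = 250 and q* = 220.
The ceiling of 236 is below the equilibrium price 250, so it binds.
At p = 236: qd = 970 - 3·236 = 262 and qs = 6·236 - 1280 = 136.
Producer surplus without the control is ½ · (250 - 640/3) · 220 = 12100/3.
With the ceiling, producers sell 136 units at 236, so PS = ½ · (236 - 640/3) · 136 = 4624/3.
Change in producer surplus = 4624/3 - 12100/3 = -2492.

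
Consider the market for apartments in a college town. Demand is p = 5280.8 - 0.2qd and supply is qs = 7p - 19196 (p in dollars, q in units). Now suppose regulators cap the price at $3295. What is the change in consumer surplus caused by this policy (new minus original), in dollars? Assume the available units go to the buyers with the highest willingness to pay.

704222.5

Rearranging demand gives qd = 26404 - 5p. Setting quantity demanded equal to quantity supplied, 26404 - 5p = 7p - 19196, gives p* = 3800 and q* = 7404.
Because the ceiling (3295) lies below the market-clearing price, it is binding.
At p = 3295: qd = 26404 - 5·3295 = 9929 and qs = 7·3295 - 19196 = 3869.
Consumer surplus without the control is ½ · (5280.8 - 3800) · 7404 = 5481921.6.
With the ceiling, 3869 units are sold at 3295 (assume they go to the highest-value buyers). The demand price at q = 3869 is 4507, so CS = ½ · [(5280.8 - 3295) + (4507 - 3295)] · 3869 = 6186144.1.
Change in consumer surplus = 6186144.1 - 5481921.6 = 704222.5.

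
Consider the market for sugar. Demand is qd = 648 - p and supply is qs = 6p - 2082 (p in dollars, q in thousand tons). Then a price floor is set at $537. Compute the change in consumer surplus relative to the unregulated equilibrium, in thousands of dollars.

-27121.5

In a free market, 648 - p = 6p - 2082 gives the equilibrium p* = 390, q* = 258.
The floor of 537 is above the equilibrium price 390, so it binds.
At p = 537: qd = 648 - 537 = 111 and qs = 6·537 - 2082 = 1140.
Consumer surplus without the control is ½ · (648 - 390) · 258 = 33282.
With the floor, consumers buy 111 units at 537, so CS = ½ · (648 - 537) · 111 = 6160.5.
Change in consumer surplus = 6160.5 - 33282 = -27121.5.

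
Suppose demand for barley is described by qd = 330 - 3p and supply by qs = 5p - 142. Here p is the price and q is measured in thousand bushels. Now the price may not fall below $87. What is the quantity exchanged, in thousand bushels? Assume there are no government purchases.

Equilibrium: 330 - 3p = 5p - 142, so 472 = 8p and p* = 59, q* = 153.
Because the floor (87) lies above the market-clearing price, it is binding.
At p = 87: qd = 330 - 3·87 = 69 and qs = 5·87 - 142 = 293.
The quantity actually transacted is the short side, demand: 69.

69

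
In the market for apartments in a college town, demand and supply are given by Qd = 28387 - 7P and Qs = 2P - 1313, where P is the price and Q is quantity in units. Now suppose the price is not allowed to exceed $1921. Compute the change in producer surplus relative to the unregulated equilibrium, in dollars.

-5389132

Setting quantity demanded equal to quantity supplied, 28387 - 7P = 2P - 1313, gives P* = 3300 and Q* = 5287.
The ceiling of 1921 is below the equilibrium price 3300, so it binds.
At P = 1921: Qd = 28387 - 7·1921 = 14940 and Qs = 2·1921 - 1313 = 2529.
Producer surplus without the control is ½ · (3300 - 656.5) · 5287 = 6988092.25.
With the ceiling, producers sell 2529 units at 1921, so PS = ½ · (1921 - 656.5) · 2529 = 1598960.25.
Change in producer surplus = 1598960.25 - 6988092.25 = -5389132.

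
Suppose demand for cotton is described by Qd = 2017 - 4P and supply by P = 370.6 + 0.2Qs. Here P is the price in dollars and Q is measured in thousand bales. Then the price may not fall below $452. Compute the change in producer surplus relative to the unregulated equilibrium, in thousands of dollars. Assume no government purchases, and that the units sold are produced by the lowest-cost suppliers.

3823.6

Rearranging supply gives Qs = 5P - 1853. Setting quantity demanded equal to quantity supplied, 2017 - 4P = 5P - 1853, gives P* = 430 and Q* = 297.
Because the floor (452) lies above the market-clearing price, it is binding.
At P = 452: Qd = 2017 - 4·452 = 209 and Qs = 5·452 - 1853 = 407.
Producer surplus without the control is ½ · (430 - 370.6) · 297 = 8820.9.
With the floor, 209 units are sold at 452. The supply price at Q = 209 is 412.4, so PS = ½ · [(452 - 370.6) + (452 - 412.4)] · 209 = 12644.5.
Change in producer surplus = 12644.5 - 8820.9 = 3823.6.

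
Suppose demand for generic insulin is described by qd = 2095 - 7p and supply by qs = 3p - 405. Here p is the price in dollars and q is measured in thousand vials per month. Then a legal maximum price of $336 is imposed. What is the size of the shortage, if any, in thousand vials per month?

0

In a free market, 2095 - 7p = 3p - 405 gives the equilibrium p* = 250, q* = 345.
Since 336 is above p* = 250, the ceiling does not bind and the free-market outcome prevails.
Since the control does not bind, there is no shortage.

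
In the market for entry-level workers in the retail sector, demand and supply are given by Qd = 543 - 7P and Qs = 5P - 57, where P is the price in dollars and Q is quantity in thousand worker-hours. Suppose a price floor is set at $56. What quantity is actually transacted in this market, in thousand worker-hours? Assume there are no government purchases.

151

Equilibrium: 543 - 7P = 5P - 57, so 600 = 12P and P* = 50, Q* = 193.
Because the floor (56) lies above the market-clearing price, it is binding.
At P = 56: Qd = 543 - 7·56 = 151 and Qs = 5·56 - 57 = 223.
The quantity actually transacted is the short side, demand: 151.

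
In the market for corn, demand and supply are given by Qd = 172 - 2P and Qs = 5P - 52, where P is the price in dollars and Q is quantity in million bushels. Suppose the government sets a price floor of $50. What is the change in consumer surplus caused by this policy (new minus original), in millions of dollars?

In a free market, 172 - 2P = 5P - 52 gives the equilibrium P* = 32, Q* = 108.
The floor of 50 is above the equilibrium price 32, so it binds.
At P = 50: Qd = 172 - 2·50 = 72 and Qs = 5·50 - 52 = 198.
Consumer surplus without the control is ½ · (86 - 32) · 108 = 2916.
With the floor, consumers buy 72 units at 50, so CS = ½ · (86 - 50) · 72 = 1296.
Change in consumer surplus = 1296 - 2916 = -1620.

-1620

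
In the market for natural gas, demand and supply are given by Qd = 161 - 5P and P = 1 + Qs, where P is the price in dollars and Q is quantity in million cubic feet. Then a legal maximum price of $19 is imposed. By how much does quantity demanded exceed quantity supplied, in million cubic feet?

48

Rearranging supply gives Qs = P - 1. In a free market, 161 - 5P = P - 1 gives the equilibrium P* = 27, Q* = 26.
Because the ceiling (19) lies below the market-clearing price, it is binding.
At P = 19: Qd = 161 - 5·19 = 66 and Qs = 19 - 1 = 18.
Shortage = Qd - Qs = 66 - 18 = 48.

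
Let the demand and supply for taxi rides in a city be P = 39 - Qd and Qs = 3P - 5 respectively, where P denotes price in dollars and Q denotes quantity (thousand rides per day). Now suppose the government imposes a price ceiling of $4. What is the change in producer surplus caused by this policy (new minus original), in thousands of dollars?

-122.5

Rearranging demand gives Qd = 39 - P. Without the control the market clears where 39 - P = 3P - 5, i.e. P* = 11 and Q* = 28.
The ceiling of 4 is below the equilibrium price 11, so it binds.
At P = 4: Qd = 39 - 4 = 35 and Qs = 3·4 - 5 = 7.
Producer surplus without the control is ½ · (11 - 5/3) · 28 = 392/3.
With the ceiling, producers sell 7 units at 4, so PS = ½ · (4 - 5/3) · 7 = 49/6.
Change in producer surplus = 49/6 - 392/3 = -122.5.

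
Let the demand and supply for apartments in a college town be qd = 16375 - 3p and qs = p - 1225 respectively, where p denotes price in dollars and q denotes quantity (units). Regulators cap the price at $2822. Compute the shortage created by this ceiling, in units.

6312

Without the control the market clears where 16375 - 3p = p - 1225, i.e. p* = 4400 and q* = 3175.
Because the ceiling (2822) lies below the market-clearing price, it is binding.
At p = 2822: qd = 16375 - 3·2822 = 7909 and qs = 2822 - 1225 = 1597.
Shortage = qd - qs = 7909 - 1597 = 6312.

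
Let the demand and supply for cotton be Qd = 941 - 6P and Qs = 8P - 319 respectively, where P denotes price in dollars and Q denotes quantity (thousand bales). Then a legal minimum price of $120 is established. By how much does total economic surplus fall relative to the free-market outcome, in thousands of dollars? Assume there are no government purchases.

4725

Equilibrium: 941 - 6P = 8P - 319, so 1260 = 14P and P* = 90, Q* = 401.
Since 120 > 90, the floor is binding.
At P = 120: Qd = 941 - 6·120 = 221 and Qs = 8·120 - 319 = 641.
Quantity traded falls to 221. At Q = 221 the demand price is (941 - 221)/6 = 120 and the supply price is (319 + 221)/8 = 67.5.
Deadweight loss = ½ · (120 - 67.5) · (401 - 221) = ½ · 52.5 · 180 = 4725.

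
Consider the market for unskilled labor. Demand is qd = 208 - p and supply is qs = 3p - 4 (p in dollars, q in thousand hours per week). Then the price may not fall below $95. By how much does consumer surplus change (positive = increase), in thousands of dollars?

-5628

Setting quantity demanded equal to quantity supplied, 208 - p = 3p - 4, gives p* = 53 and q* = 155.
Since 95 > 53, the floor is binding.
At p = 95: qd = 208 - 95 = 113 and qs = 3·95 - 4 = 281.
Consumer surplus without the control is ½ · (208 - 53) · 155 = 12012.5.
With the floor, consumers buy 113 units at 95, so CS = ½ · (208 - 95) · 113 = 6384.5.
Change in consumer surplus = 6384.5 - 12012.5 = -5628.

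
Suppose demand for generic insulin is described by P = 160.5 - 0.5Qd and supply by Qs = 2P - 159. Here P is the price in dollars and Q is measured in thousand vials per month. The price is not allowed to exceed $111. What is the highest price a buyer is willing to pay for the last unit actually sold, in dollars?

129

Rearranging demand gives Qd = 321 - 2P. In a free market, 321 - 2P = 2P - 159 gives the equilibrium P* = 120, Q* = 81.
The ceiling of 111 is below the equilibrium price 120, so it binds.
At P = 111: Qd = 321 - 2·111 = 99 and Qs = 2·111 - 159 = 63.
Only 63 units reach the market. On the demand curve, the marginal buyer's willingness to pay at Q = 63 is (321 - 63)/2 = 129.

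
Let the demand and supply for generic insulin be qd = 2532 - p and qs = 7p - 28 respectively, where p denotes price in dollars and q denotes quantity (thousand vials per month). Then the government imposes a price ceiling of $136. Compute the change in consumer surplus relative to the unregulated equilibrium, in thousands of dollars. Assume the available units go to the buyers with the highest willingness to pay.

-659456

In a free market, 2532 - p = 7p - 28 gives the equilibrium p* = 320, q* = 2212.
Since 136 < 320, the ceiling is binding.
At p = 136: qd = 2532 - 136 = 2396 and qs = 7·136 - 28 = 924.
Consumer surplus without the control is ½ · (2532 - 320) · 2212 = 2446472.
With the ceiling, 924 units are sold at 136 (assume they go to the highest-value buyers). The demand price at q = 924 is 1608, so CS = ½ · [(2532 - 136) + (1608 - 136)] · 924 = 1787016.
Change in consumer surplus = 1787016 - 2446472 = -659456.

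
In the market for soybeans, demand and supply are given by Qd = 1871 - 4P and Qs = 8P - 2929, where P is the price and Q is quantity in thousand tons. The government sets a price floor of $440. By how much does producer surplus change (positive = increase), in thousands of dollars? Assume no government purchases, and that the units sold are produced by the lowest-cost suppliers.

Equilibrium: 1871 - 4P = 8P - 2929, so 4800 = 12P and P* = 400, Q* = 271.
Because the floor (440) lies above the market-clearing price, it is binding.
At P = 440: Qd = 1871 - 4·440 = 111 and Qs = 8·440 - 2929 = 591.
Producer surplus without the control is ½ · (400 - 366.125) · 271 = 4590.0625.
With the floor, 111 units are sold at 440. The supply price at Q = 111 is 380, so PS = ½ · [(440 - 366.125) + (440 - 380)] · 111 = 7430.0625.
Change in producer surplus = 7430.0625 - 4590.0625 = 2840.

2840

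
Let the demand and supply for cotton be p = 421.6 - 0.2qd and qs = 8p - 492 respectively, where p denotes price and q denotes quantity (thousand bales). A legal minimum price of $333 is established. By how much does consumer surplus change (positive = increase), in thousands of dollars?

Rearranging demand gives qd = 2108 - 5p. In a free market, 2108 - 5p = 8p - 492 gives the equilibrium p* = 200, q* = 1108.
The floor of 333 is above the equilibrium price 200, so it binds.
At p = 333: qd = 2108 - 5·333 = 443 and qs = 8·333 - 492 = 2172.
Consumer surplus without the control is ½ · (421.6 - 200) · 1108 = 122766.4.
With the floor, consumers buy 443 units at 333, so CS = ½ · (421.6 - 333) · 443 = 19624.9.
Change in consumer surplus = 19624.9 - 122766.4 = -103141.5.

-103141.5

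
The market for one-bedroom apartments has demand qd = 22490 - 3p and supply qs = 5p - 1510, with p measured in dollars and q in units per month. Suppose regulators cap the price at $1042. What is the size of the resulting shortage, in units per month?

15664

Without the control the market clears where 22490 - 3p = 5p - 1510, i.e. p* = 3000 and q* = 13490.
Because the ceiling (1042) lies below the market-clearing price, it is binding.
At p = 1042: qd = 22490 - 3·1042 = 19364 and qs = 5·1042 - 1510 = 3700.
Shortage = qd - qs = 19364 - 3700 = 15664.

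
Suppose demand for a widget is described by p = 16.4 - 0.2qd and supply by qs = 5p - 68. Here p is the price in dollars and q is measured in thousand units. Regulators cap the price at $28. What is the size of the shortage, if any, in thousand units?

Rearranging demand gives qd = 82 - 5p. Equilibrium: 82 - 5p = 5p - 68, so 150 = 10p and p* = 15, q* = 7.
The ceiling of 28 is above the equilibrium price 15, so it is not binding; the market clears at p* = 15, q* = 7.
Since the control does not bind, there is no shortage.

0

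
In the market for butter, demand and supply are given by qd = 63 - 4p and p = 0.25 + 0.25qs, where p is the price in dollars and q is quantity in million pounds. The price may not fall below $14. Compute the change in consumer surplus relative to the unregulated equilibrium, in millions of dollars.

-114

Rearranging supply gives qs = 4p - 1. Equilibrium: 63 - 4p = 4p - 1, so 64 = 8p and p* = 8, q* = 31.
Because the floor (14) lies above the market-clearing price, it is binding.
At p = 14: qd = 63 - 4·14 = 7 and qs = 4·14 - 1 = 55.
Consumer surplus without the control is ½ · (15.75 - 8) · 31 = 120.125.
With the floor, consumers buy 7 units at 14, so CS = ½ · (15.75 - 14) · 7 = 6.125.
Change in consumer surplus = 6.125 - 120.125 = -114.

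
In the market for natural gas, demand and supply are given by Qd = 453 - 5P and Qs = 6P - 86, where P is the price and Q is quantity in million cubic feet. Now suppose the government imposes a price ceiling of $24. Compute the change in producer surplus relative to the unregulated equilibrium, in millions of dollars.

Setting quantity demanded equal to quantity supplied, 453 - 5P = 6P - 86, gives P* = 49 and Q* = 208.
Because the ceiling (24) lies below the market-clearing price, it is binding.
At P = 24: Qd = 453 - 5·24 = 333 and Qs = 6·24 - 86 = 58.
Producer surplus without the control is ½ · (49 - 43/3) · 208 = 10816/3.
With the ceiling, producers sell 58 units at 24, so PS = ½ · (24 - 43/3) · 58 = 841/3.
Change in producer surplus = 841/3 - 10816/3 = -3325.

-3325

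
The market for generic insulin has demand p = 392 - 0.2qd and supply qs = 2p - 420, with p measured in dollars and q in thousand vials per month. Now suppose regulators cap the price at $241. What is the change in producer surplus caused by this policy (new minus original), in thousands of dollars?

-15939

Rearranging demand gives qd = 1960 - 5p. Equilibrium: 1960 - 5p = 2p - 420, so 2380 = 7p and p* = 340, q* = 260.
Since 241 < 340, the ceiling is binding.
At p = 241: qd = 1960 - 5·241 = 755 and qs = 2·241 - 420 = 62.
Producer surplus without the control is ½ · (340 - 210) · 260 = 16900.
With the ceiling, producers sell 62 units at 241, so PS = ½ · (241 - 210) · 62 = 961.
Change in producer surplus = 961 - 16900 = -15939.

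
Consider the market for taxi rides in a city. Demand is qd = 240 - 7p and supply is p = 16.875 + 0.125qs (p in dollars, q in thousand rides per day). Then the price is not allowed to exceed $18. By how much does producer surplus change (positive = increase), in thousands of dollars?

-259

Rearranging supply gives qs = 8p - 135. Without the control the market clears where 240 - 7p = 8p - 135, i.e. p* = 25 and q* = 65.
Because the ceiling (18) lies below the market-clearing price, it is binding.
At p = 18: qd = 240 - 7·18 = 114 and qs = 8·18 - 135 = 9.
Producer surplus without the control is ½ · (25 - 16.875) · 65 = 264.0625.
With the ceiling, producers sell 9 units at 18, so PS = ½ · (18 - 16.875) · 9 = 5.0625.
Change in producer surplus = 5.0625 - 264.0625 = -259.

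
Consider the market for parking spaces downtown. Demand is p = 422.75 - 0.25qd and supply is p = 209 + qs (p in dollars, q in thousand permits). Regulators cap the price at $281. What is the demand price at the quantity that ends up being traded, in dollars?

404.75

Rearranging demand gives qd = 1691 - 4p; rearranging supply gives qs = p - 209. In a free market, 1691 - 4p = p - 209 gives the equilibrium p* = 380, q* = 171.
Because the ceiling (281) lies below the market-clearing price, it is binding.
At p = 281: qd = 1691 - 4·281 = 567 and qs = 281 - 209 = 72.
Only 72 units reach the market. On the demand curve, the marginal buyer's willingness to pay at q = 72 is (1691 - 72)/4 = 404.75.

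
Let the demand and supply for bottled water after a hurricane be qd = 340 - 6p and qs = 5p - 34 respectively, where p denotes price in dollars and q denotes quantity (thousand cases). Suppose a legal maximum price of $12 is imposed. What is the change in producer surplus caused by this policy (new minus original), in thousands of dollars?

-1782

Without the control the market clears where 340 - 6p = 5p - 34, i.e. p* = 34 and q* = 136.
The ceiling of 12 is below the equilibrium price 34, so it binds.
At p = 12: qd = 340 - 6·12 = 268 and qs = 5·12 - 34 = 26.
Producer surplus without the control is ½ · (34 - 6.8) · 136 = 1849.6.
With the ceiling, producers sell 26 units at 12, so PS = ½ · (12 - 6.8) · 26 = 67.6.
Change in producer surplus = 67.6 - 1849.6 = -1782.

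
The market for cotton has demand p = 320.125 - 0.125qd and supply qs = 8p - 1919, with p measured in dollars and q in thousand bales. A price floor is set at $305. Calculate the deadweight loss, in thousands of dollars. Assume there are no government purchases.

5000

Rearranging demand gives qd = 2561 - 8p. Without the control the market clears where 2561 - 8p = 8p - 1919, i.e. p* = 280 and q* = 321.
Because the floor (305) lies above the market-clearing price, it is binding.
At p = 305: qd = 2561 - 8·305 = 121 and qs = 8·305 - 1919 = 521.
Quantity traded falls to 121. At q = 121 the demand price is (2561 - 121)/8 = 305 and the supply price is (1919 + 121)/8 = 255.
Deadweight loss = ½ · (305 - 255) · (321 - 121) = ½ · 50 · 200 = 5000.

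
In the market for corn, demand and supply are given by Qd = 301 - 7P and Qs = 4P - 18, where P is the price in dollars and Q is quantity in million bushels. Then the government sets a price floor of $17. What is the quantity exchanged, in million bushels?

98

Equilibrium: 301 - 7P = 4P - 18, so 319 = 11P and P* = 29, Q* = 98.
The floor of 17 is below the equilibrium price 29, so it is not binding; the market clears at P* = 29, Q* = 98.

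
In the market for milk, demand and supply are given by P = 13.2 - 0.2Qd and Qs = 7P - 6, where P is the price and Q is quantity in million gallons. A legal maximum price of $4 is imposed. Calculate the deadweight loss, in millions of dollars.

Rearranging demand gives Qd = 66 - 5P. Setting quantity demanded equal to quantity supplied, 66 - 5P = 7P - 6, gives P* = 6 and Q* = 36.
Since 4 < 6, the ceiling is binding.
At P = 4: Qd = 66 - 5·4 = 46 and Qs = 7·4 - 6 = 22.
Quantity traded falls to 22. At Q = 22 the demand price is (66 - 22)/5 = 8.8 and the supply price is (6 + 22)/7 = 4.
Deadweight loss = ½ · (8.8 - 4) · (36 - 22) = ½ · 4.8 · 14 = 33.6.

33.6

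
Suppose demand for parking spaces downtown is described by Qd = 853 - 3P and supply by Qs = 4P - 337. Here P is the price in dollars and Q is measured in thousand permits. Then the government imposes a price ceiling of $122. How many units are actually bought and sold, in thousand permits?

Equilibrium: 853 - 3P = 4P - 337, so 1190 = 7P and P* = 170, Q* = 343.
The ceiling of 122 is below the equilibrium price 170, so it binds.
At P = 122: Qd = 853 - 3·122 = 487 and Qs = 4·122 - 337 = 151.
The quantity actually transacted is the short side, supply: 151.

151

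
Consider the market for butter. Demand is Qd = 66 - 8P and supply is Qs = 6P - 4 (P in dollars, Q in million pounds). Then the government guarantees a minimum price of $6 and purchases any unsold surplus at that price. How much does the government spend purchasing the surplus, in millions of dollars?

84

Setting quantity demanded equal to quantity supplied, 66 - 8P = 6P - 4, gives P* = 5 and Q* = 26.
The floor of 6 is above the equilibrium price 5, so it binds.
At P = 6: Qd = 66 - 8·6 = 18 and Qs = 6·6 - 4 = 32.
Surplus = Qs - Qd = 14.
Government expenditure = surplus × support price = 14 × 6 = 84.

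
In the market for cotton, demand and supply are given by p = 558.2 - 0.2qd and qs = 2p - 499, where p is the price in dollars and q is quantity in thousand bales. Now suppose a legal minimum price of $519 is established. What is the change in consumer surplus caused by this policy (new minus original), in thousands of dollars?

-15606.5

Rearranging demand gives qd = 2791 - 5p. Without the control the market clears where 2791 - 5p = 2p - 499, i.e. p* = 470 and q* = 441.
Because the floor (519) lies above the market-clearing price, it is binding.
At p = 519: qd = 2791 - 5·519 = 196 and qs = 2·519 - 499 = 539.
Consumer surplus without the control is ½ · (558.2 - 470) · 441 = 19448.1.
With the floor, consumers buy 196 units at 519, so CS = ½ · (558.2 - 519) · 196 = 3841.6.
Change in consumer surplus = 3841.6 - 19448.1 = -15606.5.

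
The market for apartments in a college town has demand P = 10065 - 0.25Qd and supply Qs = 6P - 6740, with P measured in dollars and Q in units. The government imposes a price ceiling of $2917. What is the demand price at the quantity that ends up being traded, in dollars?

7374.5

Rearranging demand gives Qd = 40260 - 4P. Setting quantity demanded equal to quantity supplied, 40260 - 4P = 6P - 6740, gives P* = 4700 and Q* = 21460.
The ceiling of 2917 is below the equilibrium price 4700, so it binds.
At P = 2917: Qd = 40260 - 4·2917 = 28592 and Qs = 6·2917 - 6740 = 10762.
Only 10762 units reach the market. On the demand curve, the marginal buyer's willingness to pay at Q = 10762 is (40260 - 10762)/4 = 7374.5.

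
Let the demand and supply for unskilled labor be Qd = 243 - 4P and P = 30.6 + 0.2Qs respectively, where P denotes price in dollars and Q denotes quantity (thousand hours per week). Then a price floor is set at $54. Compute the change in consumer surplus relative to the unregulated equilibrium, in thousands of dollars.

-470

Rearranging supply gives Qs = 5P - 153. Without the control the market clears where 243 - 4P = 5P - 153, i.e. P* = 44 and Q* = 67.
Because the floor (54) lies above the market-clearing price, it is binding.
At P = 54: Qd = 243 - 4·54 = 27 and Qs = 5·54 - 153 = 117.
Consumer surplus without the control is ½ · (60.75 - 44) · 67 = 561.125.
With the floor, consumers buy 27 units at 54, so CS = ½ · (60.75 - 54) · 27 = 91.125.
Change in consumer surplus = 91.125 - 561.125 = -470.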